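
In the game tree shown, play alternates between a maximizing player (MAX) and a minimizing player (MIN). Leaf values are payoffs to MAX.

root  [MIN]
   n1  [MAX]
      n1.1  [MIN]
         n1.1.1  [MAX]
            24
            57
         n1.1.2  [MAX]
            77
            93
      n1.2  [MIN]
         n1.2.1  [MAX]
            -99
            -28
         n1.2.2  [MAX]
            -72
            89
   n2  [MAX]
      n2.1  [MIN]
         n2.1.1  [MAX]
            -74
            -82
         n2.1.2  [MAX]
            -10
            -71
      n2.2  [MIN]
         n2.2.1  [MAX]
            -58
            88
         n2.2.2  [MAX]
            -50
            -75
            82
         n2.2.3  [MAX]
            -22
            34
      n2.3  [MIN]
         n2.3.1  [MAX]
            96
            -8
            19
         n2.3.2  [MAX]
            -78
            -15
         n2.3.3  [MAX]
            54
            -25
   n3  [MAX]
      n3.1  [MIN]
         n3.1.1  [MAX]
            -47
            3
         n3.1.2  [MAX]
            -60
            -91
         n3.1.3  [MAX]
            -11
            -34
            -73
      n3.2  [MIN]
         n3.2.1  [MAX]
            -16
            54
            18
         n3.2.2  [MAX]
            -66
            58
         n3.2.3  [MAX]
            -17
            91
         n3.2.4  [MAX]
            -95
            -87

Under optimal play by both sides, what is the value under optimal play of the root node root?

-60

n1.1.1 (MAX): max(24, 57) = 57
n1.1.2 (MAX): max(77, 93) = 93
n1.1 (MIN): min(57, 93) = 57
n1.2.1 (MAX): max(-99, -28) = -28
n1.2.2 (MAX): max(-72, 89) = 89
n1.2 (MIN): min(-28, 89) = -28
n1 (MAX): max(57, -28) = 57
n2.1.1 (MAX): max(-74, -82) = -74
n2.1.2 (MAX): max(-10, -71) = -10
n2.1 (MIN): min(-74, -10) = -74
n2.2.1 (MAX): max(-58, 88) = 88
n2.2.2 (MAX): max(-50, -75, 82) = 82
n2.2.3 (MAX): max(-22, 34) = 34
n2.2 (MIN): min(88, 82, 34) = 34
n2.3.1 (MAX): max(96, -8, 19) = 96
n2.3.2 (MAX): max(-78, -15) = -15
n2.3.3 (MAX): max(54, -25) = 54
n2.3 (MIN): min(96, -15, 54) = -15
n2 (MAX): max(-74, 34, -15) = 34
n3.1.1 (MAX): max(-47, 3) = 3
n3.1.2 (MAX): max(-60, -91) = -60
n3.1.3 (MAX): max(-11, -34, -73) = -11
n3.1 (MIN): min(3, -60, -11) = -60
n3.2.1 (MAX): max(-16, 54, 18) = 54
n3.2.2 (MAX): max(-66, 58) = 58
n3.2.3 (MAX): max(-17, 91) = 91
n3.2.4 (MAX): max(-95, -87) = -87
n3.2 (MIN): min(54, 58, 91, -87) = -87
n3 (MAX): max(-60, -87) = -60
root (MIN): min(57, 34, -60) = -60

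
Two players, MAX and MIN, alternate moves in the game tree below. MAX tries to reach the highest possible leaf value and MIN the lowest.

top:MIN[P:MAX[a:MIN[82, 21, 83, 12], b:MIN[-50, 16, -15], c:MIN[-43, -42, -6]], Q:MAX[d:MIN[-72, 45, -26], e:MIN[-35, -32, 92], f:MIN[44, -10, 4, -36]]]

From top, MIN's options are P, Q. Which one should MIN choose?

Q

a (MIN): min(82, 21, 83, 12) = 12
b (MIN): min(-50, 16, -15) = -50
c (MIN): min(-43, -42, -6) = -43
P (MAX): max(12, -50, -43) = 12
d (MIN): min(-72, 45, -26) = -72
e (MIN): min(-35, -32, 92) = -35
f (MIN): min(44, -10, 4, -36) = -36
Q (MAX): max(-72, -35, -36) = -35
top (MIN): min(12, -35) = -35
MIN at top wants the lowest of {P=12, Q=-35}, so chooses Q.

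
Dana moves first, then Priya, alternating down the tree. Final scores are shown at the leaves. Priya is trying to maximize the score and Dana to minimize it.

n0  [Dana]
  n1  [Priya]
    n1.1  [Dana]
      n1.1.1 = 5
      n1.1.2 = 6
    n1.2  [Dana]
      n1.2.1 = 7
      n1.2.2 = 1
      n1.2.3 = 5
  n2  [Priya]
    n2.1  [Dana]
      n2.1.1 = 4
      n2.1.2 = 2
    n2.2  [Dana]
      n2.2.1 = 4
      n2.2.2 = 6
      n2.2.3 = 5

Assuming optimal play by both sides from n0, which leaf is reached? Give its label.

n1.1 (Dana): min(5, 6) = 5
n1.2 (Dana): min(7, 1, 5) = 1
n1 (Priya): max(5, 1) = 5
n2.1 (Dana): min(4, 2) = 2
n2.2 (Dana): min(4, 6, 5) = 4
n2 (Priya): max(2, 4) = 4
n0 (Dana): min(5, 4) = 4
At n0, Dana picks n2 (lowest: 4).
At n2, Priya picks n2.2 (highest: 4).
At n2.2, Dana picks n2.2.1 (lowest: 4).
Terminal value 4.

n2.2.1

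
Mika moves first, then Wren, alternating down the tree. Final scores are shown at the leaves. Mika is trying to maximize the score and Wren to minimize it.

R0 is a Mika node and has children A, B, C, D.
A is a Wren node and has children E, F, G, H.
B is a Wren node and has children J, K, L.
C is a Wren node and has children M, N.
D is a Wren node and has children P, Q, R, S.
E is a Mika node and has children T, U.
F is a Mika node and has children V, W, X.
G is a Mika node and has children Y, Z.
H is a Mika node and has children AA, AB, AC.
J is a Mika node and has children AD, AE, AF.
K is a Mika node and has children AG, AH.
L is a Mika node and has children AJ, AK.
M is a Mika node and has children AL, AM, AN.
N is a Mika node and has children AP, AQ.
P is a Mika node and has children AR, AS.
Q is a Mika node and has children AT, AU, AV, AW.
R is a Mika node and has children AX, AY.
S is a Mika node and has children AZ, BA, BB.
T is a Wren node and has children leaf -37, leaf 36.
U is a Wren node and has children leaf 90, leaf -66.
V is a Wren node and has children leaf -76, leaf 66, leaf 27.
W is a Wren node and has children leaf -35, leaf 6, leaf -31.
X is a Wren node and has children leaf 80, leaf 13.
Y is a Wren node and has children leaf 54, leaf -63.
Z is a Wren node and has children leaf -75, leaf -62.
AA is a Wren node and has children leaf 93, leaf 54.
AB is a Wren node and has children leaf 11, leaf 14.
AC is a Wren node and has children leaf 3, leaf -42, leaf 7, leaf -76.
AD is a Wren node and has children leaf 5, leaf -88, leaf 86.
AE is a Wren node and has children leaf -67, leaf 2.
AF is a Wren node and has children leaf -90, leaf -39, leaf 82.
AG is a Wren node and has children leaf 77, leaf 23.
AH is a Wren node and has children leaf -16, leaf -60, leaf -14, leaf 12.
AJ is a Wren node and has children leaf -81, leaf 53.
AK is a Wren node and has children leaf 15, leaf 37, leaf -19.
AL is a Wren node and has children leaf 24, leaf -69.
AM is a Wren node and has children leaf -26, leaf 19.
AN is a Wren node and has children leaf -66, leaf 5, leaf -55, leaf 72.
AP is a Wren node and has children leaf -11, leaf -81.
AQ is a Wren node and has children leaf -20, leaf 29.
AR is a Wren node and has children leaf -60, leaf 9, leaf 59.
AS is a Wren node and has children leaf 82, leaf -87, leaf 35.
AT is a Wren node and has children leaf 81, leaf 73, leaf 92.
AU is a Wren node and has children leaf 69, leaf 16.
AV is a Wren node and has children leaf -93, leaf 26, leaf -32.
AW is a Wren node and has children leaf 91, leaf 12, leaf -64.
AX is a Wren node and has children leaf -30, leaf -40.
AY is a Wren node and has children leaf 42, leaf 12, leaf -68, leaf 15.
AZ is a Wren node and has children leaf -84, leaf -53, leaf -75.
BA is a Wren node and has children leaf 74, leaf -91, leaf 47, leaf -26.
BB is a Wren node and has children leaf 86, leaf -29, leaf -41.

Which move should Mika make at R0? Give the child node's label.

C

T (Wren): min(-37, 36) = -37
U (Wren): min(90, -66) = -66
E (Mika): max(-37, -66) = -37
V (Wren): min(-76, 66, 27) = -76
W (Wren): min(-35, 6, -31) = -35
X (Wren): min(80, 13) = 13
F (Mika): max(-76, -35, 13) = 13
Y (Wren): min(54, -63) = -63
Z (Wren): min(-75, -62) = -75
G (Mika): max(-63, -75) = -63
AA (Wren): min(93, 54) = 54
AB (Wren): min(11, 14) = 11
AC (Wren): min(3, -42, 7, -76) = -76
H (Mika): max(54, 11, -76) = 54
A (Wren): min(-37, 13, -63, 54) = -63
AD (Wren): min(5, -88, 86) = -88
AE (Wren): min(-67, 2) = -67
AF (Wren): min(-90, -39, 82) = -90
J (Mika): max(-88, -67, -90) = -67
AG (Wren): min(77, 23) = 23
AH (Wren): min(-16, -60, -14, 12) = -60
K (Mika): max(23, -60) = 23
AJ (Wren): min(-81, 53) = -81
AK (Wren): min(15, 37, -19) = -19
L (Mika): max(-81, -19) = -19
B (Wren): min(-67, 23, -19) = -67
AL (Wren): min(24, -69) = -69
AM (Wren): min(-26, 19) = -26
AN (Wren): min(-66, 5, -55, 72) = -66
M (Mika): max(-69, -26, -66) = -26
AP (Wren): min(-11, -81) = -81
AQ (Wren): min(-20, 29) = -20
N (Mika): max(-81, -20) = -20
C (Wren): min(-26, -20) = -26
AR (Wren): min(-60, 9, 59) = -60
AS (Wren): min(82, -87, 35) = -87
P (Mika): max(-60, -87) = -60
AT (Wren): min(81, 73, 92) = 73
AU (Wren): min(69, 16) = 16
AV (Wren): min(-93, 26, -32) = -93
AW (Wren): min(91, 12, -64) = -64
Q (Mika): max(73, 16, -93, -64) = 73
AX (Wren): min(-30, -40) = -40
AY (Wren): min(42, 12, -68, 15) = -68
R (Mika): max(-40, -68) = -40
AZ (Wren): min(-84, -53, -75) = -84
BA (Wren): min(74, -91, 47, -26) = -91
BB (Wren): min(86, -29, -41) = -41
S (Mika): max(-84, -91, -41) = -41
D (Wren): min(-60, 73, -40, -41) = -60
R0 (Mika): max(-63, -67, -26, -60) = -26
Mika at R0 wants the highest of {A=-63, B=-67, C=-26, D=-60}, so chooses C.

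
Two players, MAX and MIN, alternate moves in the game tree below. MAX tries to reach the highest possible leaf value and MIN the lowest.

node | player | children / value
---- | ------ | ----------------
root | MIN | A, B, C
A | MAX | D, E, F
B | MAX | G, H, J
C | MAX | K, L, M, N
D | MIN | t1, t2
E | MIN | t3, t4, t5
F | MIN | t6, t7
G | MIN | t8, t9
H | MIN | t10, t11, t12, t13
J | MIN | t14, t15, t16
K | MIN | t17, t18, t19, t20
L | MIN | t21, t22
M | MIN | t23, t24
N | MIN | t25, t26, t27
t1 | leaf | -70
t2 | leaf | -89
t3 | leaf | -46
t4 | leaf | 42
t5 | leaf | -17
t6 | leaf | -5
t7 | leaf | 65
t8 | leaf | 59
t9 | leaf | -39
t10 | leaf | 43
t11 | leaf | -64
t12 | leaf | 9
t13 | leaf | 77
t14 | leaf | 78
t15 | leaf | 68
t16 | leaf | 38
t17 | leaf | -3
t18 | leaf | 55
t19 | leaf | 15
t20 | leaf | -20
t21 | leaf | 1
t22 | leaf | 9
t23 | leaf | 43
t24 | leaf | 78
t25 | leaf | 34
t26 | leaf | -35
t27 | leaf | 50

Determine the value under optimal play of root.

-5

D (MIN): min(-70, -89) = -89
E (MIN): min(-46, 42, -17) = -46
F (MIN): min(-5, 65) = -5
A (MAX): max(-89, -46, -5) = -5
G (MIN): min(59, -39) = -39
H (MIN): min(43, -64, 9, 77) = -64
J (MIN): min(78, 68, 38) = 38
B (MAX): max(-39, -64, 38) = 38
K (MIN): min(-3, 55, 15, -20) = -20
L (MIN): min(1, 9) = 1
M (MIN): min(43, 78) = 43
N (MIN): min(34, -35, 50) = -35
C (MAX): max(-20, 1, 43, -35) = 43
root (MIN): min(-5, 38, 43) = -5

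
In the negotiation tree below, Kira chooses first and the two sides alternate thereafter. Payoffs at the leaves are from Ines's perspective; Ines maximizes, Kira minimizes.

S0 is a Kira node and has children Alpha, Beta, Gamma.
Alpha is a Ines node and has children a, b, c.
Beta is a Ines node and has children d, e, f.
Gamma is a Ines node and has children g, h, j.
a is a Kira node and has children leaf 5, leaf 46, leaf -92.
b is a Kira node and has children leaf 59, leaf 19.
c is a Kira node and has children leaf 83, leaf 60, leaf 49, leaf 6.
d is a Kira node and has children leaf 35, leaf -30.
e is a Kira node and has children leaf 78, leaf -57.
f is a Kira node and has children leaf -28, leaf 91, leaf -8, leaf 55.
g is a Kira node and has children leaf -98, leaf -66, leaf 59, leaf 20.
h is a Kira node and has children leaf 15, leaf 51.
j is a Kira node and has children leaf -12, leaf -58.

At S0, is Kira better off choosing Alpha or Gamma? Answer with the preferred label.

a (Kira): min(5, 46, -92) = -92
b (Kira): min(59, 19) = 19
c (Kira): min(83, 60, 49, 6) = 6
Alpha (Ines): max(-92, 19, 6) = 19
g (Kira): min(-98, -66, 59, 20) = -98
h (Kira): min(15, 51) = 15
j (Kira): min(-12, -58) = -58
Gamma (Ines): max(-98, 15, -58) = 15
Kira prefers the lower value; Alpha=19, Gamma=15. Gamma is better since 15 < 19.

Gamma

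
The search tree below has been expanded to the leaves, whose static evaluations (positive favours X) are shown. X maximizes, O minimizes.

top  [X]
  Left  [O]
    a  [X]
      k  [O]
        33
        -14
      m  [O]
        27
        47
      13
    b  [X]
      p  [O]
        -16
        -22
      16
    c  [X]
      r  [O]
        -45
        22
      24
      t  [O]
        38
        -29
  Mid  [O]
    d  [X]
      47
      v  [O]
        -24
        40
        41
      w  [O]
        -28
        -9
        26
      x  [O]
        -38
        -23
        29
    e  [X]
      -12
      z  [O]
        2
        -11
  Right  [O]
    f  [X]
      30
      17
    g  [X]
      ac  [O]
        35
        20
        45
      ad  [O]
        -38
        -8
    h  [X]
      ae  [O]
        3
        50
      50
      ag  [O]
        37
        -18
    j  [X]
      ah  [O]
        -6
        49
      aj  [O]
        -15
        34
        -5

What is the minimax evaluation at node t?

-29

t (O): min(38, -29) = -29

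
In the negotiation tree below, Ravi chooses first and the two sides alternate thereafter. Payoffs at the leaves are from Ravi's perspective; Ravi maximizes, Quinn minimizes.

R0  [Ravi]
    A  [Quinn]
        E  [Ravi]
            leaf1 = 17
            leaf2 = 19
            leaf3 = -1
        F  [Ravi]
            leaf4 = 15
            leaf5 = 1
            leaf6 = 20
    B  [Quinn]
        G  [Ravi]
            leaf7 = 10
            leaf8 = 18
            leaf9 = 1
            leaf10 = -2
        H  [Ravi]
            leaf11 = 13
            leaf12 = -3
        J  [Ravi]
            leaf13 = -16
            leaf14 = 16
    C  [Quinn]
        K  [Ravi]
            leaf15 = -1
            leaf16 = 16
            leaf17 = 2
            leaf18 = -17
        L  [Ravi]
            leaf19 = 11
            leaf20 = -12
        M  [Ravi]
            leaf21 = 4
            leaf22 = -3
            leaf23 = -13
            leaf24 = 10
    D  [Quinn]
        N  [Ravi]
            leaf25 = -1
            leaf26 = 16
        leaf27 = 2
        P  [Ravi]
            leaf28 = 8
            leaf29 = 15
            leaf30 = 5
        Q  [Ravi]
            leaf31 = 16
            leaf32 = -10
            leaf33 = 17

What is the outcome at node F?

20

F (Ravi): max(15, 1, 20) = 20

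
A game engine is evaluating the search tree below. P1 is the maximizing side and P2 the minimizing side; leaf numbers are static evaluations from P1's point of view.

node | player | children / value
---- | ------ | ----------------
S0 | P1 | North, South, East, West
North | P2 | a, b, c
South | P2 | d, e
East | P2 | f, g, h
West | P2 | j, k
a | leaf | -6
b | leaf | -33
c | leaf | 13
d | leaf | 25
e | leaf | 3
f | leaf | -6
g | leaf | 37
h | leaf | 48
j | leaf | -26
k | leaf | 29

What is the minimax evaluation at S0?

North (P2): min(-6, -33, 13) = -33
South (P2): min(25, 3) = 3
East (P2): min(-6, 37, 48) = -6
West (P2): min(-26, 29) = -26
S0 (P1): max(-33, 3, -6, -26) = 3

3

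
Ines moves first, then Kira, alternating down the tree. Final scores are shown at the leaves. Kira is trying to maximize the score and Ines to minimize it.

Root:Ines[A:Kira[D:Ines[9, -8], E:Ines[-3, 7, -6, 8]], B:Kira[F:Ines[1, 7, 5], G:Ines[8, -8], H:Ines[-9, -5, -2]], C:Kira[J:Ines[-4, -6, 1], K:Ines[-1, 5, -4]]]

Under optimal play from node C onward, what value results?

-4

J (Ines): min(-4, -6, 1) = -6
K (Ines): min(-1, 5, -4) = -4
C (Kira): max(-6, -4) = -4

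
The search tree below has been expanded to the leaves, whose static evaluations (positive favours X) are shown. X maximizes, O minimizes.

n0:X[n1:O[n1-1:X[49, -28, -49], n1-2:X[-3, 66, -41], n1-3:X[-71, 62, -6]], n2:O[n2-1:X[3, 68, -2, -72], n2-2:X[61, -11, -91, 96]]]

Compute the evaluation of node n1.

49

n1-1 (X): max(49, -28, -49) = 49
n1-2 (X): max(-3, 66, -41) = 66
n1-3 (X): max(-71, 62, -6) = 62
n1 (O): min(49, 66, 62) = 49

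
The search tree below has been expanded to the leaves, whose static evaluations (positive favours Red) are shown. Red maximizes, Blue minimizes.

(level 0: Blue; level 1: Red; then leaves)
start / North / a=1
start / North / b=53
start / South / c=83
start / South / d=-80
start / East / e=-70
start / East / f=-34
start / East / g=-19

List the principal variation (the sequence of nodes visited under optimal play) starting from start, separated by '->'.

start -> East -> g

North (Red): max(1, 53) = 53
South (Red): max(83, -80) = 83
East (Red): max(-70, -34, -19) = -19
start (Blue): min(53, 83, -19) = -19
At start, Blue picks East (lowest: -19).
At East, Red picks g (highest: -19).
Terminal value -19.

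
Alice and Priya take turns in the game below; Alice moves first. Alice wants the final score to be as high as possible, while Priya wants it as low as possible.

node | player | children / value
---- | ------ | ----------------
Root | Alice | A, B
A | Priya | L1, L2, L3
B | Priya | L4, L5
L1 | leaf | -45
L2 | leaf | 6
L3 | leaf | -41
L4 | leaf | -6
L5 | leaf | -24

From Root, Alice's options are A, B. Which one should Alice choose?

B

A (Priya): min(-45, 6, -41) = -45
B (Priya): min(-6, -24) = -24
Root (Alice): max(-45, -24) = -24
Alice at Root wants the highest of {A=-45, B=-24}, so chooses B.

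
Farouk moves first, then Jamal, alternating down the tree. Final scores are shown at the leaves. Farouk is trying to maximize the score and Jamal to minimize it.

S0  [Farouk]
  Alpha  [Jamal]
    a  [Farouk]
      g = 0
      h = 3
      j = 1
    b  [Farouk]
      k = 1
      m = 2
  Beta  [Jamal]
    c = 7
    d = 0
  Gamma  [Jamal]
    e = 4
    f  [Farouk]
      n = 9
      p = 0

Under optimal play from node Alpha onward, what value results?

a (Farouk): max(0, 3, 1) = 3
b (Farouk): max(1, 2) = 2
Alpha (Jamal): min(3, 2) = 2

2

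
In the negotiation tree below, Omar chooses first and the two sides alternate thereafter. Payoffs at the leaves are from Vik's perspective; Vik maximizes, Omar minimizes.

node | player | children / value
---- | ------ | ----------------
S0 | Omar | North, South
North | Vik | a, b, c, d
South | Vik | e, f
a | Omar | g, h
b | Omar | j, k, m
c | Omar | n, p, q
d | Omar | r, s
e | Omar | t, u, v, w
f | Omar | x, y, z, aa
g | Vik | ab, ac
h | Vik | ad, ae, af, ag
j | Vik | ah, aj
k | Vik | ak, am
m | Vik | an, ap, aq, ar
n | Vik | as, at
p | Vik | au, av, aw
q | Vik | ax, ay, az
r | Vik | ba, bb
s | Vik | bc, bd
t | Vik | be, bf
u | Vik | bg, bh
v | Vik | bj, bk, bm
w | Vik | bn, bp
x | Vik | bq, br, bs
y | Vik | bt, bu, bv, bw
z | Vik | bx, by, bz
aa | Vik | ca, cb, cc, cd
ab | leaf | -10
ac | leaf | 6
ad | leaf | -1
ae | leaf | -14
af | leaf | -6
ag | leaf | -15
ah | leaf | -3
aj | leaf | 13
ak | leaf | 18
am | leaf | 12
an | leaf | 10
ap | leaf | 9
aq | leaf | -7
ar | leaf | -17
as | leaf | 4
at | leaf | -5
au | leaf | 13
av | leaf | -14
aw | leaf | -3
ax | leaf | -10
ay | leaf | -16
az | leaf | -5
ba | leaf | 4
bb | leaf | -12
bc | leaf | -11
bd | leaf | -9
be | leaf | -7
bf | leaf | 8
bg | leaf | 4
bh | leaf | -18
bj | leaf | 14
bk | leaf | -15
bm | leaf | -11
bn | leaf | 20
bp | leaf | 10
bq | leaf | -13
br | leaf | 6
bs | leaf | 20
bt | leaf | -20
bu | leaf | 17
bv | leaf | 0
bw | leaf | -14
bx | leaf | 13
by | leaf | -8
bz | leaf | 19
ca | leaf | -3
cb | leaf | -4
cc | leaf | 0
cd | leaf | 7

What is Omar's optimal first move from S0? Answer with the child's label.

South

g (Vik): max(-10, 6) = 6
h (Vik): max(-1, -14, -6, -15) = -1
a (Omar): min(6, -1) = -1
j (Vik): max(-3, 13) = 13
k (Vik): max(18, 12) = 18
m (Vik): max(10, 9, -7, -17) = 10
b (Omar): min(13, 18, 10) = 10
n (Vik): max(4, -5) = 4
p (Vik): max(13, -14, -3) = 13
q (Vik): max(-10, -16, -5) = -5
c (Omar): min(4, 13, -5) = -5
r (Vik): max(4, -12) = 4
s (Vik): max(-11, -9) = -9
d (Omar): min(4, -9) = -9
North (Vik): max(-1, 10, -5, -9) = 10
t (Vik): max(-7, 8) = 8
u (Vik): max(4, -18) = 4
v (Vik): max(14, -15, -11) = 14
w (Vik): max(20, 10) = 20
e (Omar): min(8, 4, 14, 20) = 4
x (Vik): max(-13, 6, 20) = 20
y (Vik): max(-20, 17, 0, -14) = 17
z (Vik): max(13, -8, 19) = 19
aa (Vik): max(-3, -4, 0, 7) = 7
f (Omar): min(20, 17, 19, 7) = 7
South (Vik): max(4, 7) = 7
S0 (Omar): min(10, 7) = 7
Omar at S0 wants the lowest of {North=10, South=7}, so chooses South.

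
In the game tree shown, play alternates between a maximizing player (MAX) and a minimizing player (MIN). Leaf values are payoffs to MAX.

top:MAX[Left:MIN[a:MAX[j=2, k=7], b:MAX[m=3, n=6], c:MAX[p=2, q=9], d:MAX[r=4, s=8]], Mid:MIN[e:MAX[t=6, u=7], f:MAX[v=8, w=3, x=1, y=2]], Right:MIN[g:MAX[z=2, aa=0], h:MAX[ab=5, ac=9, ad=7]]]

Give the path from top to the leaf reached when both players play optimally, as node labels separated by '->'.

a (MAX): max(2, 7) = 7
b (MAX): max(3, 6) = 6
c (MAX): max(2, 9) = 9
d (MAX): max(4, 8) = 8
Left (MIN): min(7, 6, 9, 8) = 6
e (MAX): max(6, 7) = 7
f (MAX): max(8, 3, 1, 2) = 8
Mid (MIN): min(7, 8) = 7
g (MAX): max(2, 0) = 2
h (MAX): max(5, 9, 7) = 9
Right (MIN): min(2, 9) = 2
top (MAX): max(6, 7, 2) = 7
At top, MAX picks Mid (highest: 7).
At Mid, MIN picks e (lowest: 7).
At e, MAX picks u (highest: 7).
Terminal value 7.

top -> Mid -> e -> u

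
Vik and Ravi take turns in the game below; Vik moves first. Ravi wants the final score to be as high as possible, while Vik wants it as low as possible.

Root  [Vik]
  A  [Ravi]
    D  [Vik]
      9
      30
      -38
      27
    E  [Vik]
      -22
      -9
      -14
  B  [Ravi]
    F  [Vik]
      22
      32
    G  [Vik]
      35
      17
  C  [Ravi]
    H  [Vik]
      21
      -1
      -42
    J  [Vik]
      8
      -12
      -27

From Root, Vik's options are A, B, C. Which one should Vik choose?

C

D (Vik): min(9, 30, -38, 27) = -38
E (Vik): min(-22, -9, -14) = -22
A (Ravi): max(-38, -22) = -22
F (Vik): min(22, 32) = 22
G (Vik): min(35, 17) = 17
B (Ravi): max(22, 17) = 22
H (Vik): min(21, -1, -42) = -42
J (Vik): min(8, -12, -27) = -27
C (Ravi): max(-42, -27) = -27
Root (Vik): min(-22, 22, -27) = -27
Vik at Root wants the lowest of {A=-22, B=22, C=-27}, so chooses C.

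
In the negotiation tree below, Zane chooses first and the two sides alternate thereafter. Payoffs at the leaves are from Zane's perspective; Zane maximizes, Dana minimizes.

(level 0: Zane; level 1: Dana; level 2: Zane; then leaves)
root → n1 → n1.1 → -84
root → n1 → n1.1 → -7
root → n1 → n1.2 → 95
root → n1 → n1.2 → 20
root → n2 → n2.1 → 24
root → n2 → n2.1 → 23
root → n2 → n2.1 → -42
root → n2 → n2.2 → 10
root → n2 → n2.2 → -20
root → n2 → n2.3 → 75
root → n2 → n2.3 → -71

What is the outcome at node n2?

10

n2.1 (Zane): max(24, 23, -42) = 24
n2.2 (Zane): max(10, -20) = 10
n2.3 (Zane): max(75, -71) = 75
n2 (Dana): min(24, 10, 75) = 10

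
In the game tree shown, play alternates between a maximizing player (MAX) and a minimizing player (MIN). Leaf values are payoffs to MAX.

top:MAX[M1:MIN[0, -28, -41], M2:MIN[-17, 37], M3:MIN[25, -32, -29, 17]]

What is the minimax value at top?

-17

M1 (MIN): min(0, -28, -41) = -41
M2 (MIN): min(-17, 37) = -17
M3 (MIN): min(25, -32, -29, 17) = -32
top (MAX): max(-41, -17, -32) = -17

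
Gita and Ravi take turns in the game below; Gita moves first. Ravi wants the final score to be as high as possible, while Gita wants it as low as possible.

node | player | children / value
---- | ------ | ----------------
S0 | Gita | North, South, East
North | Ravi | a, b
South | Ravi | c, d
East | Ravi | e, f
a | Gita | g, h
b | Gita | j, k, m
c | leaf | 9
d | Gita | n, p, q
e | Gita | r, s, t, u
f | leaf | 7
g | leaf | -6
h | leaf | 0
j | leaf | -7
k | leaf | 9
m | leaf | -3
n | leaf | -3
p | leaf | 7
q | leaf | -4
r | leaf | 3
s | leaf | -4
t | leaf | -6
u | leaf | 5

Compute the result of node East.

7

e (Gita): min(3, -4, -6, 5) = -6
East (Ravi): max(-6, 7) = 7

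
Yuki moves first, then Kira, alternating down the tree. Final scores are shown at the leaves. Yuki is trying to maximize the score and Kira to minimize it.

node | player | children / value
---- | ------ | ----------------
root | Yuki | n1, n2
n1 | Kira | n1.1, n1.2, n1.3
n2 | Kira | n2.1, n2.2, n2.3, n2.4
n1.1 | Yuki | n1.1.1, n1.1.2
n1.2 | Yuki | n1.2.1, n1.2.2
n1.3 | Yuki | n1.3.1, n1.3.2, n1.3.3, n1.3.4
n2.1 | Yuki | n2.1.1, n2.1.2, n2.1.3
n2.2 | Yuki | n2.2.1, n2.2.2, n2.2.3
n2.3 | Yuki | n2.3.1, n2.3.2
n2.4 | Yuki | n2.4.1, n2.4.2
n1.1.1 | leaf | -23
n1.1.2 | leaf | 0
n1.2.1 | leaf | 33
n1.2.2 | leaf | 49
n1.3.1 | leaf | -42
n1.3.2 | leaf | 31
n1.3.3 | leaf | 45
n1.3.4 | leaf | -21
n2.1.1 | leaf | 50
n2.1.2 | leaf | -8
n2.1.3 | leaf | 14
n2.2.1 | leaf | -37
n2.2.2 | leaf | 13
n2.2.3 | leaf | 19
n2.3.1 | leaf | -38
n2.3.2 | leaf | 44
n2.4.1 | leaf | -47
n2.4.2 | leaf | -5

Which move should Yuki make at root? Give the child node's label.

n1.1 (Yuki): max(-23, 0) = 0
n1.2 (Yuki): max(33, 49) = 49
n1.3 (Yuki): max(-42, 31, 45, -21) = 45
n1 (Kira): min(0, 49, 45) = 0
n2.1 (Yuki): max(50, -8, 14) = 50
n2.2 (Yuki): max(-37, 13, 19) = 19
n2.3 (Yuki): max(-38, 44) = 44
n2.4 (Yuki): max(-47, -5) = -5
n2 (Kira): min(50, 19, 44, -5) = -5
root (Yuki): max(0, -5) = 0
Yuki at root wants the highest of {n1=0, n2=-5}, so chooses n1.

n1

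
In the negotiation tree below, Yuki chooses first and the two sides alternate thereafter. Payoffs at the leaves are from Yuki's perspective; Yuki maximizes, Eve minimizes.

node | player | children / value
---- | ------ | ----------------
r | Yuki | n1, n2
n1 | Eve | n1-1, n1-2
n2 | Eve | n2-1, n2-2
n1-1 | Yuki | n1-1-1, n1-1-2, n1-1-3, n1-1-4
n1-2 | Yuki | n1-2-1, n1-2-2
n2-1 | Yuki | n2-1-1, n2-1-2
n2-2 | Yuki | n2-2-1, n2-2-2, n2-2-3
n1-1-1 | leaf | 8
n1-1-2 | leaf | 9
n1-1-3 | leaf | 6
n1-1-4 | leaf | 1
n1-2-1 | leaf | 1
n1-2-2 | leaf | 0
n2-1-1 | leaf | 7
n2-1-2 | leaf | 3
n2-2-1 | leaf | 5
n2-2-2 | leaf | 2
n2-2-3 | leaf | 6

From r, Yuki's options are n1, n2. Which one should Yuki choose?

n1-1 (Yuki): max(8, 9, 6, 1) = 9
n1-2 (Yuki): max(1, 0) = 1
n1 (Eve): min(9, 1) = 1
n2-1 (Yuki): max(7, 3) = 7
n2-2 (Yuki): max(5, 2, 6) = 6
n2 (Eve): min(7, 6) = 6
r (Yuki): max(1, 6) = 6
Yuki at r wants the highest of {n1=1, n2=6}, so chooses n2.

n2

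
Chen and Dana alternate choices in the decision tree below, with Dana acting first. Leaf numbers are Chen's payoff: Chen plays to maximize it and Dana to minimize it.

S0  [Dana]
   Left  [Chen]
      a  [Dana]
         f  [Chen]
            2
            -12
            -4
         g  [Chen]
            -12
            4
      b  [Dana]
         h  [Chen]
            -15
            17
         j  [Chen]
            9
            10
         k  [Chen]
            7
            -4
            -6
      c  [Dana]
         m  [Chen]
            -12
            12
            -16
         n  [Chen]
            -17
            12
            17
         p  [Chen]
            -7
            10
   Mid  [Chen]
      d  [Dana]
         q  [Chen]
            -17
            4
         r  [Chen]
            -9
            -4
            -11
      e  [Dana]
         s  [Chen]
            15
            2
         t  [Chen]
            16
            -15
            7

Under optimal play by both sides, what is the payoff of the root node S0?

10

f (Chen): max(2, -12, -4) = 2
g (Chen): max(-12, 4) = 4
a (Dana): min(2, 4) = 2
h (Chen): max(-15, 17) = 17
j (Chen): max(9, 10) = 10
k (Chen): max(7, -4, -6) = 7
b (Dana): min(17, 10, 7) = 7
m (Chen): max(-12, 12, -16) = 12
n (Chen): max(-17, 12, 17) = 17
p (Chen): max(-7, 10) = 10
c (Dana): min(12, 17, 10) = 10
Left (Chen): max(2, 7, 10) = 10
q (Chen): max(-17, 4) = 4
r (Chen): max(-9, -4, -11) = -4
d (Dana): min(4, -4) = -4
s (Chen): max(15, 2) = 15
t (Chen): max(16, -15, 7) = 16
e (Dana): min(15, 16) = 15
Mid (Chen): max(-4, 15) = 15
S0 (Dana): min(10, 15) = 10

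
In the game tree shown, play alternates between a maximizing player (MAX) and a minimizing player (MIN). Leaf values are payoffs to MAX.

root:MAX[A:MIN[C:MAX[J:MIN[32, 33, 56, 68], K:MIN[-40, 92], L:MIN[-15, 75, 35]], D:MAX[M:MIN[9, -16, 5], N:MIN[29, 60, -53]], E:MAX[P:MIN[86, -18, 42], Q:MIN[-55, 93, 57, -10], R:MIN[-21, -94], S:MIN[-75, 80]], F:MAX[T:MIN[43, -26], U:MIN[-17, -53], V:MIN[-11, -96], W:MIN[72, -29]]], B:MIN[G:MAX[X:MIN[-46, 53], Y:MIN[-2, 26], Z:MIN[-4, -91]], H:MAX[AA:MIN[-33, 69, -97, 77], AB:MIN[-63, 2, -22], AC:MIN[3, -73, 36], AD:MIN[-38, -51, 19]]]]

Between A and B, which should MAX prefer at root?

J (MIN): min(32, 33, 56, 68) = 32
K (MIN): min(-40, 92) = -40
L (MIN): min(-15, 75, 35) = -15
C (MAX): max(32, -40, -15) = 32
M (MIN): min(9, -16, 5) = -16
N (MIN): min(29, 60, -53) = -53
D (MAX): max(-16, -53) = -16
P (MIN): min(86, -18, 42) = -18
Q (MIN): min(-55, 93, 57, -10) = -55
R (MIN): min(-21, -94) = -94
S (MIN): min(-75, 80) = -75
E (MAX): max(-18, -55, -94, -75) = -18
T (MIN): min(43, -26) = -26
U (MIN): min(-17, -53) = -53
V (MIN): min(-11, -96) = -96
W (MIN): min(72, -29) = -29
F (MAX): max(-26, -53, -96, -29) = -26
A (MIN): min(32, -16, -18, -26) = -26
X (MIN): min(-46, 53) = -46
Y (MIN): min(-2, 26) = -2
Z (MIN): min(-4, -91) = -91
G (MAX): max(-46, -2, -91) = -2
AA (MIN): min(-33, 69, -97, 77) = -97
AB (MIN): min(-63, 2, -22) = -63
AC (MIN): min(3, -73, 36) = -73
AD (MIN): min(-38, -51, 19) = -51
H (MAX): max(-97, -63, -73, -51) = -51
B (MIN): min(-2, -51) = -51
MAX prefers the higher value; A=-26, B=-51. A is better since -26 > -51.

A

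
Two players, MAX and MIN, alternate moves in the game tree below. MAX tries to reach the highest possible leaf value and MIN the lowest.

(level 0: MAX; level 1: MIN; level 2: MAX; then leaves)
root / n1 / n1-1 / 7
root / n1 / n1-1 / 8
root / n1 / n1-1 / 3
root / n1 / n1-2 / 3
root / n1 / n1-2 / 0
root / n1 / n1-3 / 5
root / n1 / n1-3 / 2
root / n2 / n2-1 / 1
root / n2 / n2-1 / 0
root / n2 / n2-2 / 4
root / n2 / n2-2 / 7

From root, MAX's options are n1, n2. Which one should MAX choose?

n1-1 (MAX): max(7, 8, 3) = 8
n1-2 (MAX): max(3, 0) = 3
n1-3 (MAX): max(5, 2) = 5
n1 (MIN): min(8, 3, 5) = 3
n2-1 (MAX): max(1, 0) = 1
n2-2 (MAX): max(4, 7) = 7
n2 (MIN): min(1, 7) = 1
root (MAX): max(3, 1) = 3
MAX at root wants the highest of {n1=3, n2=1}, so chooses n1.

n1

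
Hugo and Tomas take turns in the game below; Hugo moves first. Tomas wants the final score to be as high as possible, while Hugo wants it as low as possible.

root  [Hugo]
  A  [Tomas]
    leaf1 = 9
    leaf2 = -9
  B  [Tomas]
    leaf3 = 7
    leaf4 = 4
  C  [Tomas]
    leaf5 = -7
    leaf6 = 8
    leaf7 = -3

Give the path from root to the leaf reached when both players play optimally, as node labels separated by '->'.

A (Tomas): max(9, -9) = 9
B (Tomas): max(7, 4) = 7
C (Tomas): max(-7, 8, -3) = 8
root (Hugo): min(9, 7, 8) = 7
At root, Hugo picks B (lowest: 7).
At B, Tomas picks leaf3 (highest: 7).
Terminal value 7.

root -> B -> leaf3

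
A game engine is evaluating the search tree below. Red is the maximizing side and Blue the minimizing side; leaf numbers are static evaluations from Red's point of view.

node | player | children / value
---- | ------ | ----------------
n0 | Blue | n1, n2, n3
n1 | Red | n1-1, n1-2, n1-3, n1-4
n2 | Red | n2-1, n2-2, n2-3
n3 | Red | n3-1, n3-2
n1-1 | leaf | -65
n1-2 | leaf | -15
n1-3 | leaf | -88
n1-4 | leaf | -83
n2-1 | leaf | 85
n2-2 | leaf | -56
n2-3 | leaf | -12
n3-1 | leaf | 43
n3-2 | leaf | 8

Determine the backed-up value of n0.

-15

n1 (Red): max(-65, -15, -88, -83) = -15
n2 (Red): max(85, -56, -12) = 85
n3 (Red): max(43, 8) = 43
n0 (Blue): min(-15, 85, 43) = -15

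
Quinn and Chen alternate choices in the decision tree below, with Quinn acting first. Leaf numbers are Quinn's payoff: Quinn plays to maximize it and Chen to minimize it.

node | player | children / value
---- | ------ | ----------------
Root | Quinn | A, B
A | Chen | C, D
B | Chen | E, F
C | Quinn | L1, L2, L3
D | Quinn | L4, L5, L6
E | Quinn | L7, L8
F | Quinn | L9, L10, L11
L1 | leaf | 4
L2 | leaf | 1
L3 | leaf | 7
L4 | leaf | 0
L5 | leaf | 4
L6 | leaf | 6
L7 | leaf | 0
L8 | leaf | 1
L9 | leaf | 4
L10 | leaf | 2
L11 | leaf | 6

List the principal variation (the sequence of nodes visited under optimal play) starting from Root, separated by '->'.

C (Quinn): max(4, 1, 7) = 7
D (Quinn): max(0, 4, 6) = 6
A (Chen): min(7, 6) = 6
E (Quinn): max(0, 1) = 1
F (Quinn): max(4, 2, 6) = 6
B (Chen): min(1, 6) = 1
Root (Quinn): max(6, 1) = 6
At Root, Quinn picks A (highest: 6).
At A, Chen picks D (lowest: 6).
At D, Quinn picks L6 (highest: 6).
Terminal value 6.

Root -> A -> D -> L6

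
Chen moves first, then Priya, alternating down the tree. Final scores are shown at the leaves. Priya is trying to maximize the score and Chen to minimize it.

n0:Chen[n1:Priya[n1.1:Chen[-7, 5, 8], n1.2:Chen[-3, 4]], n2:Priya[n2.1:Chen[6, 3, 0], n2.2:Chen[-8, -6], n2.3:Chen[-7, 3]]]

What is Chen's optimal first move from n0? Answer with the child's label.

n1

n1.1 (Chen): min(-7, 5, 8) = -7
n1.2 (Chen): min(-3, 4) = -3
n1 (Priya): max(-7, -3) = -3
n2.1 (Chen): min(6, 3, 0) = 0
n2.2 (Chen): min(-8, -6) = -8
n2.3 (Chen): min(-7, 3) = -7
n2 (Priya): max(0, -8, -7) = 0
n0 (Chen): min(-3, 0) = -3
Chen at n0 wants the lowest of {n1=-3, n2=0}, so chooses n1.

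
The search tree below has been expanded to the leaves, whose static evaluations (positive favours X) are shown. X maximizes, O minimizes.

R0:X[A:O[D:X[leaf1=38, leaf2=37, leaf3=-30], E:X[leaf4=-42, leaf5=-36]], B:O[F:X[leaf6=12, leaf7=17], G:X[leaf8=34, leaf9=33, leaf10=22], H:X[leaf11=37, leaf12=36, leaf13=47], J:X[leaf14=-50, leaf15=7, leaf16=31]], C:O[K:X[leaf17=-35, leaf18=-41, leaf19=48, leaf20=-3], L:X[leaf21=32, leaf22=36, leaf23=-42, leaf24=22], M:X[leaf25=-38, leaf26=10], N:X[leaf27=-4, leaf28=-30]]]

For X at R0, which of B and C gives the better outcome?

F (X): max(12, 17) = 17
G (X): max(34, 33, 22) = 34
H (X): max(37, 36, 47) = 47
J (X): max(-50, 7, 31) = 31
B (O): min(17, 34, 47, 31) = 17
K (X): max(-35, -41, 48, -3) = 48
L (X): max(32, 36, -42, 22) = 36
M (X): max(-38, 10) = 10
N (X): max(-4, -30) = -4
C (O): min(48, 36, 10, -4) = -4
X prefers the higher value; B=17, C=-4. B is better since 17 > -4.

B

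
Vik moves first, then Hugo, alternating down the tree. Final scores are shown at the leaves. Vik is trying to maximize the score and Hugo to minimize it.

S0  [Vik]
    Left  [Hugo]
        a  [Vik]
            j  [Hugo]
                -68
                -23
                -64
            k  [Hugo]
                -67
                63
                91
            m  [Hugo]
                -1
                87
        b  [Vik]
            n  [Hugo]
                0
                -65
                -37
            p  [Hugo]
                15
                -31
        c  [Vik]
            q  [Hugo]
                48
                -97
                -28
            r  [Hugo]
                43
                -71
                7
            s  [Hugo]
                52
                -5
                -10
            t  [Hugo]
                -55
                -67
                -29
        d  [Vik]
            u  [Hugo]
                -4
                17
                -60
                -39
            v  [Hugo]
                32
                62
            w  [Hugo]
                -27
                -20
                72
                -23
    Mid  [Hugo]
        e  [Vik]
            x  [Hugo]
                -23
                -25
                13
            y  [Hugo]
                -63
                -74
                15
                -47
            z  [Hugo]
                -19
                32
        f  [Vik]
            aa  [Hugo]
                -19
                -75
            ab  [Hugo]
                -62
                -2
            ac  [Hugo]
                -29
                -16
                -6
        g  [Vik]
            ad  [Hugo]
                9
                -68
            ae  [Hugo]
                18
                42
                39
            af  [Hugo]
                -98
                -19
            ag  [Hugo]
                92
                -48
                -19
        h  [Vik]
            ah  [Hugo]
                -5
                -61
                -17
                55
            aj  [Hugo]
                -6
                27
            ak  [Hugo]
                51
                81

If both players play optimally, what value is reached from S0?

-29

j (Hugo): min(-68, -23, -64) = -68
k (Hugo): min(-67, 63, 91) = -67
m (Hugo): min(-1, 87) = -1
a (Vik): max(-68, -67, -1) = -1
n (Hugo): min(0, -65, -37) = -65
p (Hugo): min(15, -31) = -31
b (Vik): max(-65, -31) = -31
q (Hugo): min(48, -97, -28) = -97
r (Hugo): min(43, -71, 7) = -71
s (Hugo): min(52, -5, -10) = -10
t (Hugo): min(-55, -67, -29) = -67
c (Vik): max(-97, -71, -10, -67) = -10
u (Hugo): min(-4, 17, -60, -39) = -60
v (Hugo): min(32, 62) = 32
w (Hugo): min(-27, -20, 72, -23) = -27
d (Vik): max(-60, 32, -27) = 32
Left (Hugo): min(-1, -31, -10, 32) = -31
x (Hugo): min(-23, -25, 13) = -25
y (Hugo): min(-63, -74, 15, -47) = -74
z (Hugo): min(-19, 32) = -19
e (Vik): max(-25, -74, -19) = -19
aa (Hugo): min(-19, -75) = -75
ab (Hugo): min(-62, -2) = -62
ac (Hugo): min(-29, -16, -6) = -29
f (Vik): max(-75, -62, -29) = -29
ad (Hugo): min(9, -68) = -68
ae (Hugo): min(18, 42, 39) = 18
af (Hugo): min(-98, -19) = -98
ag (Hugo): min(92, -48, -19) = -48
g (Vik): max(-68, 18, -98, -48) = 18
ah (Hugo): min(-5, -61, -17, 55) = -61
aj (Hugo): min(-6, 27) = -6
ak (Hugo): min(51, 81) = 51
h (Vik): max(-61, -6, 51) = 51
Mid (Hugo): min(-19, -29, 18, 51) = -29
S0 (Vik): max(-31, -29) = -29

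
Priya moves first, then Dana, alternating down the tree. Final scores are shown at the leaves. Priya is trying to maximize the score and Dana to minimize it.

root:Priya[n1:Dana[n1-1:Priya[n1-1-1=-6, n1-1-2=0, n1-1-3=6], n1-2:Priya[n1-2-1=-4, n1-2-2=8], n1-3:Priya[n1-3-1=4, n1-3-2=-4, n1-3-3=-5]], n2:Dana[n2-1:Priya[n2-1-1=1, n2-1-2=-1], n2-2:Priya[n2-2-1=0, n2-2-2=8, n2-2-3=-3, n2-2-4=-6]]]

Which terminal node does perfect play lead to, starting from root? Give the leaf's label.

n1-1 (Priya): max(-6, 0, 6) = 6
n1-2 (Priya): max(-4, 8) = 8
n1-3 (Priya): max(4, -4, -5) = 4
n1 (Dana): min(6, 8, 4) = 4
n2-1 (Priya): max(1, -1) = 1
n2-2 (Priya): max(0, 8, -3, -6) = 8
n2 (Dana): min(1, 8) = 1
root (Priya): max(4, 1) = 4
At root, Priya picks n1 (highest: 4).
At n1, Dana picks n1-3 (lowest: 4).
At n1-3, Priya picks n1-3-1 (highest: 4).
Terminal value 4.

n1-3-1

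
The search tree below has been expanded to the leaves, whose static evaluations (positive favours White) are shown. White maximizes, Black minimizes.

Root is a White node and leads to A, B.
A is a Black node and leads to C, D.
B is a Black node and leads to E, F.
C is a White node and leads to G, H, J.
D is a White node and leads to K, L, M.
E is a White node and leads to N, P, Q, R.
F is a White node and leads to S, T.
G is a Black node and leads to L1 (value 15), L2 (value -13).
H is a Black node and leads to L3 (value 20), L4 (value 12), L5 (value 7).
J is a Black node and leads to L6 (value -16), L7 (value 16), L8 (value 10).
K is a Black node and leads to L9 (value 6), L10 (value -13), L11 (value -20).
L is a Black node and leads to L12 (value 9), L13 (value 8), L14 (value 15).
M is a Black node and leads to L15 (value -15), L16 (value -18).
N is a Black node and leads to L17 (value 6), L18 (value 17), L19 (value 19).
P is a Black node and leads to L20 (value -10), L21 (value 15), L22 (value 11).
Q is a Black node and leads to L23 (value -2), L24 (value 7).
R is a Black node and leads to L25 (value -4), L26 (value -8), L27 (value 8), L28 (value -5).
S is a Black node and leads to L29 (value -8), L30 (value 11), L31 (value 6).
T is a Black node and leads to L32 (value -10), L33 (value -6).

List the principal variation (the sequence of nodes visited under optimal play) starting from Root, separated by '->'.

G (Black): min(15, -13) = -13
H (Black): min(20, 12, 7) = 7
J (Black): min(-16, 16, 10) = -16
C (White): max(-13, 7, -16) = 7
K (Black): min(6, -13, -20) = -20
L (Black): min(9, 8, 15) = 8
M (Black): min(-15, -18) = -18
D (White): max(-20, 8, -18) = 8
A (Black): min(7, 8) = 7
N (Black): min(6, 17, 19) = 6
P (Black): min(-10, 15, 11) = -10
Q (Black): min(-2, 7) = -2
R (Black): min(-4, -8, 8, -5) = -8
E (White): max(6, -10, -2, -8) = 6
S (Black): min(-8, 11, 6) = -8
T (Black): min(-10, -6) = -10
F (White): max(-8, -10) = -8
B (Black): min(6, -8) = -8
Root (White): max(7, -8) = 7
At Root, White picks A (highest: 7).
At A, Black picks C (lowest: 7).
At C, White picks H (highest: 7).
At H, Black picks L5 (lowest: 7).
Terminal value 7.

Root -> A -> C -> H -> L5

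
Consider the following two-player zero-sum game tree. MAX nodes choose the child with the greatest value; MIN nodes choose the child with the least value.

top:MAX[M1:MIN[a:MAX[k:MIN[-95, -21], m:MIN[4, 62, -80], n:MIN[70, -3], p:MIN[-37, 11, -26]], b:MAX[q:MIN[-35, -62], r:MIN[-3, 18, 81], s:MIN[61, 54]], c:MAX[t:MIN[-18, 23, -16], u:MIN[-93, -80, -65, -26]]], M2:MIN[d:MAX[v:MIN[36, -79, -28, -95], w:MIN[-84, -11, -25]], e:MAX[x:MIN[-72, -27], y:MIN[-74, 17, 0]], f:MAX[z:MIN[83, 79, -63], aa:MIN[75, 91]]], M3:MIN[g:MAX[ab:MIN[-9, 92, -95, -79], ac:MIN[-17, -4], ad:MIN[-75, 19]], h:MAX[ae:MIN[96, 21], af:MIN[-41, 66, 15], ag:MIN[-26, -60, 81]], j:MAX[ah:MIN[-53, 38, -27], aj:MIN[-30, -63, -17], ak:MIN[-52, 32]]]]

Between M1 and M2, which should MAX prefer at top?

k (MIN): min(-95, -21) = -95
m (MIN): min(4, 62, -80) = -80
n (MIN): min(70, -3) = -3
p (MIN): min(-37, 11, -26) = -37
a (MAX): max(-95, -80, -3, -37) = -3
q (MIN): min(-35, -62) = -62
r (MIN): min(-3, 18, 81) = -3
s (MIN): min(61, 54) = 54
b (MAX): max(-62, -3, 54) = 54
t (MIN): min(-18, 23, -16) = -18
u (MIN): min(-93, -80, -65, -26) = -93
c (MAX): max(-18, -93) = -18
M1 (MIN): min(-3, 54, -18) = -18
v (MIN): min(36, -79, -28, -95) = -95
w (MIN): min(-84, -11, -25) = -84
d (MAX): max(-95, -84) = -84
x (MIN): min(-72, -27) = -72
y (MIN): min(-74, 17, 0) = -74
e (MAX): max(-72, -74) = -72
z (MIN): min(83, 79, -63) = -63
aa (MIN): min(75, 91) = 75
f (MAX): max(-63, 75) = 75
M2 (MIN): min(-84, -72, 75) = -84
MAX prefers the higher value; M1=-18, M2=-84. M1 is better since -18 > -84.

M1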